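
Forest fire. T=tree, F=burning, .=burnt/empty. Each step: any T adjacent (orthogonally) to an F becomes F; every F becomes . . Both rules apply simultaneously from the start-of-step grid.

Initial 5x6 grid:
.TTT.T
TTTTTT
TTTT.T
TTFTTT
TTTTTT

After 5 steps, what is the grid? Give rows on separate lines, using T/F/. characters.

Step 1: 4 trees catch fire, 1 burn out
  .TTT.T
  TTTTTT
  TTFT.T
  TF.FTT
  TTFTTT
Step 2: 7 trees catch fire, 4 burn out
  .TTT.T
  TTFTTT
  TF.F.T
  F...FT
  TF.FTT
Step 3: 7 trees catch fire, 7 burn out
  .TFT.T
  TF.FTT
  F....T
  .....F
  F...FT
Step 4: 6 trees catch fire, 7 burn out
  .F.F.T
  F...FT
  .....F
  ......
  .....F
Step 5: 1 trees catch fire, 6 burn out
  .....T
  .....F
  ......
  ......
  ......

.....T
.....F
......
......
......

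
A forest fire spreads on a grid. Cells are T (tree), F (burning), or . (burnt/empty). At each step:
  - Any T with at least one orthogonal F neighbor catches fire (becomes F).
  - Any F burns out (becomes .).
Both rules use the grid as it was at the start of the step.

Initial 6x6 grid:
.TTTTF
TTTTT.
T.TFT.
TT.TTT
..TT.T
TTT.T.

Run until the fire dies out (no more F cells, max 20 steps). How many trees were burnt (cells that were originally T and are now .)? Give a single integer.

Step 1: +5 fires, +2 burnt (F count now 5)
Step 2: +5 fires, +5 burnt (F count now 5)
Step 3: +4 fires, +5 burnt (F count now 4)
Step 4: +4 fires, +4 burnt (F count now 4)
Step 5: +2 fires, +4 burnt (F count now 2)
Step 6: +2 fires, +2 burnt (F count now 2)
Step 7: +1 fires, +2 burnt (F count now 1)
Step 8: +0 fires, +1 burnt (F count now 0)
Fire out after step 8
Initially T: 24, now '.': 35
Total burnt (originally-T cells now '.'): 23

Answer: 23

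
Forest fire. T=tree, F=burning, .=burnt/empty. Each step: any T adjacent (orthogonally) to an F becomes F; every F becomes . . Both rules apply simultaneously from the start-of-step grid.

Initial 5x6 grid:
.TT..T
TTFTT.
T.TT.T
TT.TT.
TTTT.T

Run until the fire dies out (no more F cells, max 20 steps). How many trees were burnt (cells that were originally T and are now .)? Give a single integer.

Step 1: +4 fires, +1 burnt (F count now 4)
Step 2: +4 fires, +4 burnt (F count now 4)
Step 3: +2 fires, +4 burnt (F count now 2)
Step 4: +3 fires, +2 burnt (F count now 3)
Step 5: +3 fires, +3 burnt (F count now 3)
Step 6: +1 fires, +3 burnt (F count now 1)
Step 7: +0 fires, +1 burnt (F count now 0)
Fire out after step 7
Initially T: 20, now '.': 27
Total burnt (originally-T cells now '.'): 17

Answer: 17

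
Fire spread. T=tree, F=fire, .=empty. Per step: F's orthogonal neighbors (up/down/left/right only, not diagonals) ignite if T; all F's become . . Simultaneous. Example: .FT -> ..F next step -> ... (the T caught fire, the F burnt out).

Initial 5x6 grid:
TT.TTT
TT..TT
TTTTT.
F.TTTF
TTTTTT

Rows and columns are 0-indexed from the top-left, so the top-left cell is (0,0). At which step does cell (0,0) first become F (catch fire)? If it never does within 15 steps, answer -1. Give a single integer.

Step 1: cell (0,0)='T' (+4 fires, +2 burnt)
Step 2: cell (0,0)='T' (+6 fires, +4 burnt)
Step 3: cell (0,0)='F' (+8 fires, +6 burnt)
  -> target ignites at step 3
Step 4: cell (0,0)='.' (+3 fires, +8 burnt)
Step 5: cell (0,0)='.' (+2 fires, +3 burnt)
Step 6: cell (0,0)='.' (+0 fires, +2 burnt)
  fire out at step 6

3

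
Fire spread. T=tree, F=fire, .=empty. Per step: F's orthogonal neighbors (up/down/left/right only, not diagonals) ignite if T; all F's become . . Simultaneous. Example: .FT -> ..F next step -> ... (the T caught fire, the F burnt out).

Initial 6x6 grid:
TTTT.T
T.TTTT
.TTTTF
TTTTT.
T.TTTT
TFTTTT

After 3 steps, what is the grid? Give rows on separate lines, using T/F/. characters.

Step 1: 4 trees catch fire, 2 burn out
  TTTT.T
  T.TTTF
  .TTTF.
  TTTTT.
  T.TTTT
  F.FTTT
Step 2: 7 trees catch fire, 4 burn out
  TTTT.F
  T.TTF.
  .TTF..
  TTTTF.
  F.FTTT
  ...FTT
Step 3: 8 trees catch fire, 7 burn out
  TTTT..
  T.TF..
  .TF...
  FTFF..
  ...FFT
  ....FT

TTTT..
T.TF..
.TF...
FTFF..
...FFT
....FT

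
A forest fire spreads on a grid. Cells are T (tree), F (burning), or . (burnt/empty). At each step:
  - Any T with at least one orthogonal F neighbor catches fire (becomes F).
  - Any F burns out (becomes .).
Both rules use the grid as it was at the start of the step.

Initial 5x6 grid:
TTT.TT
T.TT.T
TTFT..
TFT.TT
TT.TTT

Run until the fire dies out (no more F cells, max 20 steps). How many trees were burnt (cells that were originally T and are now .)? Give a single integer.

Answer: 13

Derivation:
Step 1: +6 fires, +2 burnt (F count now 6)
Step 2: +4 fires, +6 burnt (F count now 4)
Step 3: +2 fires, +4 burnt (F count now 2)
Step 4: +1 fires, +2 burnt (F count now 1)
Step 5: +0 fires, +1 burnt (F count now 0)
Fire out after step 5
Initially T: 21, now '.': 22
Total burnt (originally-T cells now '.'): 13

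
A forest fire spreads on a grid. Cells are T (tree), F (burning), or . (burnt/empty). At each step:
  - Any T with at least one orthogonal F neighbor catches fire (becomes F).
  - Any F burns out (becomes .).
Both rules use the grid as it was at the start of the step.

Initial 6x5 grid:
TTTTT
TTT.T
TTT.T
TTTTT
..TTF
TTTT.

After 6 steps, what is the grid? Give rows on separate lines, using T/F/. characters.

Step 1: 2 trees catch fire, 1 burn out
  TTTTT
  TTT.T
  TTT.T
  TTTTF
  ..TF.
  TTTT.
Step 2: 4 trees catch fire, 2 burn out
  TTTTT
  TTT.T
  TTT.F
  TTTF.
  ..F..
  TTTF.
Step 3: 3 trees catch fire, 4 burn out
  TTTTT
  TTT.F
  TTT..
  TTF..
  .....
  TTF..
Step 4: 4 trees catch fire, 3 burn out
  TTTTF
  TTT..
  TTF..
  TF...
  .....
  TF...
Step 5: 5 trees catch fire, 4 burn out
  TTTF.
  TTF..
  TF...
  F....
  .....
  F....
Step 6: 3 trees catch fire, 5 burn out
  TTF..
  TF...
  F....
  .....
  .....
  .....

TTF..
TF...
F....
.....
.....
.....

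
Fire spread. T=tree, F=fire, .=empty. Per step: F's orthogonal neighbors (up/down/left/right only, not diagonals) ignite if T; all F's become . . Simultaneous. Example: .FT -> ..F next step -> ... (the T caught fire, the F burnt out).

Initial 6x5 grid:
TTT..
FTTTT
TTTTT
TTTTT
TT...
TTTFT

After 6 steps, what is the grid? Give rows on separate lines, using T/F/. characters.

Step 1: 5 trees catch fire, 2 burn out
  FTT..
  .FTTT
  FTTTT
  TTTTT
  TT...
  TTF.F
Step 2: 5 trees catch fire, 5 burn out
  .FT..
  ..FTT
  .FTTT
  FTTTT
  TT...
  TF...
Step 3: 7 trees catch fire, 5 burn out
  ..F..
  ...FT
  ..FTT
  .FTTT
  FF...
  F....
Step 4: 3 trees catch fire, 7 burn out
  .....
  ....F
  ...FT
  ..FTT
  .....
  .....
Step 5: 2 trees catch fire, 3 burn out
  .....
  .....
  ....F
  ...FT
  .....
  .....
Step 6: 1 trees catch fire, 2 burn out
  .....
  .....
  .....
  ....F
  .....
  .....

.....
.....
.....
....F
.....
.....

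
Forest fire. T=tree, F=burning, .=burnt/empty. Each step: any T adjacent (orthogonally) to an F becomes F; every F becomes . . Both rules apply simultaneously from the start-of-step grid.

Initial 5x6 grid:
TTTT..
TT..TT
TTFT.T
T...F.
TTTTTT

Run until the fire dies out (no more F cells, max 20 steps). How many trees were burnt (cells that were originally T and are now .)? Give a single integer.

Answer: 16

Derivation:
Step 1: +3 fires, +2 burnt (F count now 3)
Step 2: +4 fires, +3 burnt (F count now 4)
Step 3: +4 fires, +4 burnt (F count now 4)
Step 4: +4 fires, +4 burnt (F count now 4)
Step 5: +1 fires, +4 burnt (F count now 1)
Step 6: +0 fires, +1 burnt (F count now 0)
Fire out after step 6
Initially T: 19, now '.': 27
Total burnt (originally-T cells now '.'): 16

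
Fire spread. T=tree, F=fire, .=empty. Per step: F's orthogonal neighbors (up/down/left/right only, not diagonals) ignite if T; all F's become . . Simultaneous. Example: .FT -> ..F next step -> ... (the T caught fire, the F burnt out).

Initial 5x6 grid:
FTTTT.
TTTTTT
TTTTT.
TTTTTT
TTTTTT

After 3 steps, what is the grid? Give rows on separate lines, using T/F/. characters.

Step 1: 2 trees catch fire, 1 burn out
  .FTTT.
  FTTTTT
  TTTTT.
  TTTTTT
  TTTTTT
Step 2: 3 trees catch fire, 2 burn out
  ..FTT.
  .FTTTT
  FTTTT.
  TTTTTT
  TTTTTT
Step 3: 4 trees catch fire, 3 burn out
  ...FT.
  ..FTTT
  .FTTT.
  FTTTTT
  TTTTTT

...FT.
..FTTT
.FTTT.
FTTTTT
TTTTTT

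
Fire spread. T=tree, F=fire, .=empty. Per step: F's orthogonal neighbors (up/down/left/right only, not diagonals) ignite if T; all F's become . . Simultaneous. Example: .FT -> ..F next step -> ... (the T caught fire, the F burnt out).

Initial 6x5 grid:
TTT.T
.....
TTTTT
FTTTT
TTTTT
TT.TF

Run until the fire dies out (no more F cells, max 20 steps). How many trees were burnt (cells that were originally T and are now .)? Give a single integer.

Step 1: +5 fires, +2 burnt (F count now 5)
Step 2: +6 fires, +5 burnt (F count now 6)
Step 3: +5 fires, +6 burnt (F count now 5)
Step 4: +1 fires, +5 burnt (F count now 1)
Step 5: +0 fires, +1 burnt (F count now 0)
Fire out after step 5
Initially T: 21, now '.': 26
Total burnt (originally-T cells now '.'): 17

Answer: 17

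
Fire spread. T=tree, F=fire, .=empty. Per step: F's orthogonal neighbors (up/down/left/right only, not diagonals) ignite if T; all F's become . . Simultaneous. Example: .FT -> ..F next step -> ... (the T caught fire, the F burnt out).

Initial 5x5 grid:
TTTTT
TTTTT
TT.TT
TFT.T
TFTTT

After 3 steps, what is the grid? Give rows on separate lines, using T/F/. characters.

Step 1: 5 trees catch fire, 2 burn out
  TTTTT
  TTTTT
  TF.TT
  F.F.T
  F.FTT
Step 2: 3 trees catch fire, 5 burn out
  TTTTT
  TFTTT
  F..TT
  ....T
  ...FT
Step 3: 4 trees catch fire, 3 burn out
  TFTTT
  F.FTT
  ...TT
  ....T
  ....F

TFTTT
F.FTT
...TT
....T
....F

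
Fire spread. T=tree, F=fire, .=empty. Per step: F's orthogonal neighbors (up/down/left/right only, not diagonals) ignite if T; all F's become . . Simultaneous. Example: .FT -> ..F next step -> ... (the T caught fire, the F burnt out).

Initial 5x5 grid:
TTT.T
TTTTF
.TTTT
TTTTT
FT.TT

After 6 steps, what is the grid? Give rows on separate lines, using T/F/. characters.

Step 1: 5 trees catch fire, 2 burn out
  TTT.F
  TTTF.
  .TTTF
  FTTTT
  .F.TT
Step 2: 4 trees catch fire, 5 burn out
  TTT..
  TTF..
  .TTF.
  .FTTF
  ...TT
Step 3: 7 trees catch fire, 4 burn out
  TTF..
  TF...
  .FF..
  ..FF.
  ...TF
Step 4: 3 trees catch fire, 7 burn out
  TF...
  F....
  .....
  .....
  ...F.
Step 5: 1 trees catch fire, 3 burn out
  F....
  .....
  .....
  .....
  .....
Step 6: 0 trees catch fire, 1 burn out
  .....
  .....
  .....
  .....
  .....

.....
.....
.....
.....
.....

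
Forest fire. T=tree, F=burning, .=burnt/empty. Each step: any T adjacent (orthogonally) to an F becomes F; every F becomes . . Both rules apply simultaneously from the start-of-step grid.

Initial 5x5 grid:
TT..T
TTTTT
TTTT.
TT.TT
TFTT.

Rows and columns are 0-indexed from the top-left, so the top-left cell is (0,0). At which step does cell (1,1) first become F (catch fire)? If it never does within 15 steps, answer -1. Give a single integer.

Step 1: cell (1,1)='T' (+3 fires, +1 burnt)
Step 2: cell (1,1)='T' (+3 fires, +3 burnt)
Step 3: cell (1,1)='F' (+4 fires, +3 burnt)
  -> target ignites at step 3
Step 4: cell (1,1)='.' (+5 fires, +4 burnt)
Step 5: cell (1,1)='.' (+2 fires, +5 burnt)
Step 6: cell (1,1)='.' (+1 fires, +2 burnt)
Step 7: cell (1,1)='.' (+1 fires, +1 burnt)
Step 8: cell (1,1)='.' (+0 fires, +1 burnt)
  fire out at step 8

3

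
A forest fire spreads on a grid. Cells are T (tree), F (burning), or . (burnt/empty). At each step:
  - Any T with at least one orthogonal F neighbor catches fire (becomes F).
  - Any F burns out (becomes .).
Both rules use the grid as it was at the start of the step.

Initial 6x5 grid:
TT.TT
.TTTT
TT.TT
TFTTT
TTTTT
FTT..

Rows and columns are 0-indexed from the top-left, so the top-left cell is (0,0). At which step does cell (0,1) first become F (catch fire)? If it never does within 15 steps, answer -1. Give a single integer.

Step 1: cell (0,1)='T' (+6 fires, +2 burnt)
Step 2: cell (0,1)='T' (+5 fires, +6 burnt)
Step 3: cell (0,1)='F' (+5 fires, +5 burnt)
  -> target ignites at step 3
Step 4: cell (0,1)='.' (+4 fires, +5 burnt)
Step 5: cell (0,1)='.' (+2 fires, +4 burnt)
Step 6: cell (0,1)='.' (+1 fires, +2 burnt)
Step 7: cell (0,1)='.' (+0 fires, +1 burnt)
  fire out at step 7

3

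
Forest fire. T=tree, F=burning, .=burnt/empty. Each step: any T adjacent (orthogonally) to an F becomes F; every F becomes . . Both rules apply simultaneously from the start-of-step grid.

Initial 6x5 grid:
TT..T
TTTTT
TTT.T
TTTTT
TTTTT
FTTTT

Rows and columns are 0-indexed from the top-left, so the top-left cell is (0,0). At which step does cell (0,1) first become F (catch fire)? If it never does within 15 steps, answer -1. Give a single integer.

Step 1: cell (0,1)='T' (+2 fires, +1 burnt)
Step 2: cell (0,1)='T' (+3 fires, +2 burnt)
Step 3: cell (0,1)='T' (+4 fires, +3 burnt)
Step 4: cell (0,1)='T' (+5 fires, +4 burnt)
Step 5: cell (0,1)='T' (+5 fires, +5 burnt)
Step 6: cell (0,1)='F' (+3 fires, +5 burnt)
  -> target ignites at step 6
Step 7: cell (0,1)='.' (+2 fires, +3 burnt)
Step 8: cell (0,1)='.' (+1 fires, +2 burnt)
Step 9: cell (0,1)='.' (+1 fires, +1 burnt)
Step 10: cell (0,1)='.' (+0 fires, +1 burnt)
  fire out at step 10

6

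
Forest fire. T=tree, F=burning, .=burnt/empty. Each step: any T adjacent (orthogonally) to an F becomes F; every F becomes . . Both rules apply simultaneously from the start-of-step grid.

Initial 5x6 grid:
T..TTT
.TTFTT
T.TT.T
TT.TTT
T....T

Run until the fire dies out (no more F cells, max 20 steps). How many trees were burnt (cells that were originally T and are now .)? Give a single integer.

Step 1: +4 fires, +1 burnt (F count now 4)
Step 2: +5 fires, +4 burnt (F count now 5)
Step 3: +3 fires, +5 burnt (F count now 3)
Step 4: +1 fires, +3 burnt (F count now 1)
Step 5: +1 fires, +1 burnt (F count now 1)
Step 6: +0 fires, +1 burnt (F count now 0)
Fire out after step 6
Initially T: 19, now '.': 25
Total burnt (originally-T cells now '.'): 14

Answer: 14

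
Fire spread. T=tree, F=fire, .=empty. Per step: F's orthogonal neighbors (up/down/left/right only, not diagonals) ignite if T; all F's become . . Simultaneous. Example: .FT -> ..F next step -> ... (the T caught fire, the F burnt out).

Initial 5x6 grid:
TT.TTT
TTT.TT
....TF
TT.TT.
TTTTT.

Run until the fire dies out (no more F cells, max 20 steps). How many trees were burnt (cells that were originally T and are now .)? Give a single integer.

Step 1: +2 fires, +1 burnt (F count now 2)
Step 2: +3 fires, +2 burnt (F count now 3)
Step 3: +3 fires, +3 burnt (F count now 3)
Step 4: +2 fires, +3 burnt (F count now 2)
Step 5: +1 fires, +2 burnt (F count now 1)
Step 6: +1 fires, +1 burnt (F count now 1)
Step 7: +2 fires, +1 burnt (F count now 2)
Step 8: +1 fires, +2 burnt (F count now 1)
Step 9: +0 fires, +1 burnt (F count now 0)
Fire out after step 9
Initially T: 20, now '.': 25
Total burnt (originally-T cells now '.'): 15

Answer: 15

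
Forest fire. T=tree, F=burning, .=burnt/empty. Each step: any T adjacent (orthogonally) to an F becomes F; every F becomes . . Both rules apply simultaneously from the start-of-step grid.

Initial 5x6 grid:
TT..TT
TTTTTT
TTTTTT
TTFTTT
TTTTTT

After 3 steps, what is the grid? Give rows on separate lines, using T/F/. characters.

Step 1: 4 trees catch fire, 1 burn out
  TT..TT
  TTTTTT
  TTFTTT
  TF.FTT
  TTFTTT
Step 2: 7 trees catch fire, 4 burn out
  TT..TT
  TTFTTT
  TF.FTT
  F...FT
  TF.FTT
Step 3: 7 trees catch fire, 7 burn out
  TT..TT
  TF.FTT
  F...FT
  .....F
  F...FT

TT..TT
TF.FTT
F...FT
.....F
F...FT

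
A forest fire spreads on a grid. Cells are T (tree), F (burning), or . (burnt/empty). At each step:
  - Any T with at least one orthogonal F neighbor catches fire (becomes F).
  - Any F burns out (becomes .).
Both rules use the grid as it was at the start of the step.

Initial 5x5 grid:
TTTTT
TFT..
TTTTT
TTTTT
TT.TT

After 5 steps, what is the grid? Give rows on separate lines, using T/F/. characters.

Step 1: 4 trees catch fire, 1 burn out
  TFTTT
  F.F..
  TFTTT
  TTTTT
  TT.TT
Step 2: 5 trees catch fire, 4 burn out
  F.FTT
  .....
  F.FTT
  TFTTT
  TT.TT
Step 3: 5 trees catch fire, 5 burn out
  ...FT
  .....
  ...FT
  F.FTT
  TF.TT
Step 4: 4 trees catch fire, 5 burn out
  ....F
  .....
  ....F
  ...FT
  F..TT
Step 5: 2 trees catch fire, 4 burn out
  .....
  .....
  .....
  ....F
  ...FT

.....
.....
.....
....F
...FT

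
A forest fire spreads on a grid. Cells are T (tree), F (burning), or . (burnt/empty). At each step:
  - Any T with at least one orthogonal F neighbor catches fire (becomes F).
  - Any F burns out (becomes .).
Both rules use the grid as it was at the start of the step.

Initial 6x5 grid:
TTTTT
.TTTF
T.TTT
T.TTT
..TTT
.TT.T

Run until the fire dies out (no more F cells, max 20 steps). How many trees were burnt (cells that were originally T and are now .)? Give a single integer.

Answer: 20

Derivation:
Step 1: +3 fires, +1 burnt (F count now 3)
Step 2: +4 fires, +3 burnt (F count now 4)
Step 3: +5 fires, +4 burnt (F count now 5)
Step 4: +4 fires, +5 burnt (F count now 4)
Step 5: +2 fires, +4 burnt (F count now 2)
Step 6: +1 fires, +2 burnt (F count now 1)
Step 7: +1 fires, +1 burnt (F count now 1)
Step 8: +0 fires, +1 burnt (F count now 0)
Fire out after step 8
Initially T: 22, now '.': 28
Total burnt (originally-T cells now '.'): 20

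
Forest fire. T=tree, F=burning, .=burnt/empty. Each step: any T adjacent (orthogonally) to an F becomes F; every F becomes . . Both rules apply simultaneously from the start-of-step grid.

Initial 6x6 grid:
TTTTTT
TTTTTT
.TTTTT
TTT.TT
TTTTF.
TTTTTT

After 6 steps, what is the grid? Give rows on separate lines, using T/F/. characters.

Step 1: 3 trees catch fire, 1 burn out
  TTTTTT
  TTTTTT
  .TTTTT
  TTT.FT
  TTTF..
  TTTTFT
Step 2: 5 trees catch fire, 3 burn out
  TTTTTT
  TTTTTT
  .TTTFT
  TTT..F
  TTF...
  TTTF.F
Step 3: 6 trees catch fire, 5 burn out
  TTTTTT
  TTTTFT
  .TTF.F
  TTF...
  TF....
  TTF...
Step 4: 7 trees catch fire, 6 burn out
  TTTTFT
  TTTF.F
  .TF...
  TF....
  F.....
  TF....
Step 5: 6 trees catch fire, 7 burn out
  TTTF.F
  TTF...
  .F....
  F.....
  ......
  F.....
Step 6: 2 trees catch fire, 6 burn out
  TTF...
  TF....
  ......
  ......
  ......
  ......

TTF...
TF....
......
......
......
......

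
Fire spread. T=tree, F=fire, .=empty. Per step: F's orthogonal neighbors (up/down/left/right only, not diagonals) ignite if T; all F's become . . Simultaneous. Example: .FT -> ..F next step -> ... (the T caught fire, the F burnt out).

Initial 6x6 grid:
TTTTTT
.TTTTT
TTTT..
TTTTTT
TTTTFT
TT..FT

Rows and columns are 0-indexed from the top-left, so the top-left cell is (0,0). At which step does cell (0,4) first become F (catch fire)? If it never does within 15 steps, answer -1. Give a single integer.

Step 1: cell (0,4)='T' (+4 fires, +2 burnt)
Step 2: cell (0,4)='T' (+3 fires, +4 burnt)
Step 3: cell (0,4)='T' (+3 fires, +3 burnt)
Step 4: cell (0,4)='T' (+5 fires, +3 burnt)
Step 5: cell (0,4)='T' (+6 fires, +5 burnt)
Step 6: cell (0,4)='F' (+5 fires, +6 burnt)
  -> target ignites at step 6
Step 7: cell (0,4)='.' (+2 fires, +5 burnt)
Step 8: cell (0,4)='.' (+1 fires, +2 burnt)
Step 9: cell (0,4)='.' (+0 fires, +1 burnt)
  fire out at step 9

6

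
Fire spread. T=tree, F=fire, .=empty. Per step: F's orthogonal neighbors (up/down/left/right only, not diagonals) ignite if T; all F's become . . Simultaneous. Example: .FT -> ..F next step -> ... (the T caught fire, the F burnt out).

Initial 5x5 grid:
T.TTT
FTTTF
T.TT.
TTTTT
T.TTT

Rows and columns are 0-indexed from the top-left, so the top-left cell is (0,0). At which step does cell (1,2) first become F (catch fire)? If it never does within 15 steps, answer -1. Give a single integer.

Step 1: cell (1,2)='T' (+5 fires, +2 burnt)
Step 2: cell (1,2)='F' (+4 fires, +5 burnt)
  -> target ignites at step 2
Step 3: cell (1,2)='.' (+5 fires, +4 burnt)
Step 4: cell (1,2)='.' (+3 fires, +5 burnt)
Step 5: cell (1,2)='.' (+2 fires, +3 burnt)
Step 6: cell (1,2)='.' (+0 fires, +2 burnt)
  fire out at step 6

2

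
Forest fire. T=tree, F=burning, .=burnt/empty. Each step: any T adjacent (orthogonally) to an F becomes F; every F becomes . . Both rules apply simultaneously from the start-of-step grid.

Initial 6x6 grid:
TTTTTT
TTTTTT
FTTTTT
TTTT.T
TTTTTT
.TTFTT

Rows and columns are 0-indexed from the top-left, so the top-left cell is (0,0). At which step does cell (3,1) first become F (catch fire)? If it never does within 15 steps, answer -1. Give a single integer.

Step 1: cell (3,1)='T' (+6 fires, +2 burnt)
Step 2: cell (3,1)='F' (+10 fires, +6 burnt)
  -> target ignites at step 2
Step 3: cell (3,1)='.' (+6 fires, +10 burnt)
Step 4: cell (3,1)='.' (+4 fires, +6 burnt)
Step 5: cell (3,1)='.' (+3 fires, +4 burnt)
Step 6: cell (3,1)='.' (+2 fires, +3 burnt)
Step 7: cell (3,1)='.' (+1 fires, +2 burnt)
Step 8: cell (3,1)='.' (+0 fires, +1 burnt)
  fire out at step 8

2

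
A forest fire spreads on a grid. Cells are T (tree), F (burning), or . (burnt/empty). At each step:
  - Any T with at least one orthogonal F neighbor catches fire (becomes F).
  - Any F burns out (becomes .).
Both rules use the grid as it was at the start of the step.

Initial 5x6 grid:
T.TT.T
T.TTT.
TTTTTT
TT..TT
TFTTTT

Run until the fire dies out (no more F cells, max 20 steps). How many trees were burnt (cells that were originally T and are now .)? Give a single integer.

Step 1: +3 fires, +1 burnt (F count now 3)
Step 2: +3 fires, +3 burnt (F count now 3)
Step 3: +3 fires, +3 burnt (F count now 3)
Step 4: +5 fires, +3 burnt (F count now 5)
Step 5: +5 fires, +5 burnt (F count now 5)
Step 6: +3 fires, +5 burnt (F count now 3)
Step 7: +0 fires, +3 burnt (F count now 0)
Fire out after step 7
Initially T: 23, now '.': 29
Total burnt (originally-T cells now '.'): 22

Answer: 22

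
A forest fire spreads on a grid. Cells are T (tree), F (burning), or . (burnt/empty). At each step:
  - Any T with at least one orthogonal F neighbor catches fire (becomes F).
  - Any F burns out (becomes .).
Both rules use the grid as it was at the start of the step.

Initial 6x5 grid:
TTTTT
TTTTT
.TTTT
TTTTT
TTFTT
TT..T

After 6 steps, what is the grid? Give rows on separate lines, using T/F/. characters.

Step 1: 3 trees catch fire, 1 burn out
  TTTTT
  TTTTT
  .TTTT
  TTFTT
  TF.FT
  TT..T
Step 2: 6 trees catch fire, 3 burn out
  TTTTT
  TTTTT
  .TFTT
  TF.FT
  F...F
  TF..T
Step 3: 7 trees catch fire, 6 burn out
  TTTTT
  TTFTT
  .F.FT
  F...F
  .....
  F...F
Step 4: 4 trees catch fire, 7 burn out
  TTFTT
  TF.FT
  ....F
  .....
  .....
  .....
Step 5: 4 trees catch fire, 4 burn out
  TF.FT
  F...F
  .....
  .....
  .....
  .....
Step 6: 2 trees catch fire, 4 burn out
  F...F
  .....
  .....
  .....
  .....
  .....

F...F
.....
.....
.....
.....
.....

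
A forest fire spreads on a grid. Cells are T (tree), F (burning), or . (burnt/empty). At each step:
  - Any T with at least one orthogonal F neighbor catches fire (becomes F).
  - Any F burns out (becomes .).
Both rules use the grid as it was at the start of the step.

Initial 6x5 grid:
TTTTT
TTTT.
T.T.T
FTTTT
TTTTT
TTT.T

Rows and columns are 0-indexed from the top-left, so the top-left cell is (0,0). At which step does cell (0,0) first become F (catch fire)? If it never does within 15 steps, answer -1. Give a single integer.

Step 1: cell (0,0)='T' (+3 fires, +1 burnt)
Step 2: cell (0,0)='T' (+4 fires, +3 burnt)
Step 3: cell (0,0)='F' (+6 fires, +4 burnt)
  -> target ignites at step 3
Step 4: cell (0,0)='.' (+5 fires, +6 burnt)
Step 5: cell (0,0)='.' (+4 fires, +5 burnt)
Step 6: cell (0,0)='.' (+2 fires, +4 burnt)
Step 7: cell (0,0)='.' (+1 fires, +2 burnt)
Step 8: cell (0,0)='.' (+0 fires, +1 burnt)
  fire out at step 8

3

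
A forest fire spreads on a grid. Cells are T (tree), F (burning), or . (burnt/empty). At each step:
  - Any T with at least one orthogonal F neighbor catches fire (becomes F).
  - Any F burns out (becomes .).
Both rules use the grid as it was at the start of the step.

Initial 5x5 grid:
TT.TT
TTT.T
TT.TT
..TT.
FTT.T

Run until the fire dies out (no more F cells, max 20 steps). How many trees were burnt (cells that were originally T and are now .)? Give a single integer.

Answer: 9

Derivation:
Step 1: +1 fires, +1 burnt (F count now 1)
Step 2: +1 fires, +1 burnt (F count now 1)
Step 3: +1 fires, +1 burnt (F count now 1)
Step 4: +1 fires, +1 burnt (F count now 1)
Step 5: +1 fires, +1 burnt (F count now 1)
Step 6: +1 fires, +1 burnt (F count now 1)
Step 7: +1 fires, +1 burnt (F count now 1)
Step 8: +1 fires, +1 burnt (F count now 1)
Step 9: +1 fires, +1 burnt (F count now 1)
Step 10: +0 fires, +1 burnt (F count now 0)
Fire out after step 10
Initially T: 17, now '.': 17
Total burnt (originally-T cells now '.'): 9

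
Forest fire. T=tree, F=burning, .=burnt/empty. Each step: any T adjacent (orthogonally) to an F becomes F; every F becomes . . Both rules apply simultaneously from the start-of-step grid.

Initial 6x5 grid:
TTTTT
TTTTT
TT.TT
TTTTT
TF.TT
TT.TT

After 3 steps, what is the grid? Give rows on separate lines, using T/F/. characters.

Step 1: 3 trees catch fire, 1 burn out
  TTTTT
  TTTTT
  TT.TT
  TFTTT
  F..TT
  TF.TT
Step 2: 4 trees catch fire, 3 burn out
  TTTTT
  TTTTT
  TF.TT
  F.FTT
  ...TT
  F..TT
Step 3: 3 trees catch fire, 4 burn out
  TTTTT
  TFTTT
  F..TT
  ...FT
  ...TT
  ...TT

TTTTT
TFTTT
F..TT
...FT
...TT
...TT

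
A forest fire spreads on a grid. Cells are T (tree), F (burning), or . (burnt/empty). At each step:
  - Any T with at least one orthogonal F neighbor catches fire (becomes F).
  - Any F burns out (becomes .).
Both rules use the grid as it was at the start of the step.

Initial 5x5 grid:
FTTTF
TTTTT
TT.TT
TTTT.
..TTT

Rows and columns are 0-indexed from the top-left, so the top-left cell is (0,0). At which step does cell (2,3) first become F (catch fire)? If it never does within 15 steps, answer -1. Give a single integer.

Step 1: cell (2,3)='T' (+4 fires, +2 burnt)
Step 2: cell (2,3)='T' (+5 fires, +4 burnt)
Step 3: cell (2,3)='F' (+4 fires, +5 burnt)
  -> target ignites at step 3
Step 4: cell (2,3)='.' (+2 fires, +4 burnt)
Step 5: cell (2,3)='.' (+2 fires, +2 burnt)
Step 6: cell (2,3)='.' (+2 fires, +2 burnt)
Step 7: cell (2,3)='.' (+0 fires, +2 burnt)
  fire out at step 7

3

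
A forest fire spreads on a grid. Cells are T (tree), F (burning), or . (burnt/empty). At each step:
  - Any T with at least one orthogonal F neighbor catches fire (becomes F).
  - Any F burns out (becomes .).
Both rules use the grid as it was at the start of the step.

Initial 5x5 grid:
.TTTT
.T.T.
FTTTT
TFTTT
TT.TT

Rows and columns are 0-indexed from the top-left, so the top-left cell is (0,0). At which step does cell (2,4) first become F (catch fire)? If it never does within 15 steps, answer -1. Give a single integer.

Step 1: cell (2,4)='T' (+4 fires, +2 burnt)
Step 2: cell (2,4)='T' (+4 fires, +4 burnt)
Step 3: cell (2,4)='T' (+4 fires, +4 burnt)
Step 4: cell (2,4)='F' (+4 fires, +4 burnt)
  -> target ignites at step 4
Step 5: cell (2,4)='.' (+1 fires, +4 burnt)
Step 6: cell (2,4)='.' (+1 fires, +1 burnt)
Step 7: cell (2,4)='.' (+0 fires, +1 burnt)
  fire out at step 7

4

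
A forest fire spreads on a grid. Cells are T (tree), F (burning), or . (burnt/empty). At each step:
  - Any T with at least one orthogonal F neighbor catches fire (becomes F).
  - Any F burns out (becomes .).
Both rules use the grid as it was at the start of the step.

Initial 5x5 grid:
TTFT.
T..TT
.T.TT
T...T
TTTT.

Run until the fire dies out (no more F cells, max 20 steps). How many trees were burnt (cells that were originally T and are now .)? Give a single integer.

Step 1: +2 fires, +1 burnt (F count now 2)
Step 2: +2 fires, +2 burnt (F count now 2)
Step 3: +3 fires, +2 burnt (F count now 3)
Step 4: +1 fires, +3 burnt (F count now 1)
Step 5: +1 fires, +1 burnt (F count now 1)
Step 6: +0 fires, +1 burnt (F count now 0)
Fire out after step 6
Initially T: 15, now '.': 19
Total burnt (originally-T cells now '.'): 9

Answer: 9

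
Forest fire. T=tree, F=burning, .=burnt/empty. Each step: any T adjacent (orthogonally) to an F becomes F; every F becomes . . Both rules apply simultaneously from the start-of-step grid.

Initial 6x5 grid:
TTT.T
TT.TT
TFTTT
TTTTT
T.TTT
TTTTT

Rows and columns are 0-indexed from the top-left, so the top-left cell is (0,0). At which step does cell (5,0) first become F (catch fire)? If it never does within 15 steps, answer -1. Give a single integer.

Step 1: cell (5,0)='T' (+4 fires, +1 burnt)
Step 2: cell (5,0)='T' (+5 fires, +4 burnt)
Step 3: cell (5,0)='T' (+7 fires, +5 burnt)
Step 4: cell (5,0)='F' (+5 fires, +7 burnt)
  -> target ignites at step 4
Step 5: cell (5,0)='.' (+4 fires, +5 burnt)
Step 6: cell (5,0)='.' (+1 fires, +4 burnt)
Step 7: cell (5,0)='.' (+0 fires, +1 burnt)
  fire out at step 7

4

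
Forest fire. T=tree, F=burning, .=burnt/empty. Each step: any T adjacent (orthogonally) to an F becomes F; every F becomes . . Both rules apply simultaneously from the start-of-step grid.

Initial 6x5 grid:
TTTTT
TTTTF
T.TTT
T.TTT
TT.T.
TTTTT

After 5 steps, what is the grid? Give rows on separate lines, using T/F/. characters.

Step 1: 3 trees catch fire, 1 burn out
  TTTTF
  TTTF.
  T.TTF
  T.TTT
  TT.T.
  TTTTT
Step 2: 4 trees catch fire, 3 burn out
  TTTF.
  TTF..
  T.TF.
  T.TTF
  TT.T.
  TTTTT
Step 3: 4 trees catch fire, 4 burn out
  TTF..
  TF...
  T.F..
  T.TF.
  TT.T.
  TTTTT
Step 4: 4 trees catch fire, 4 burn out
  TF...
  F....
  T....
  T.F..
  TT.F.
  TTTTT
Step 5: 3 trees catch fire, 4 burn out
  F....
  .....
  F....
  T....
  TT...
  TTTFT

F....
.....
F....
T....
TT...
TTTFT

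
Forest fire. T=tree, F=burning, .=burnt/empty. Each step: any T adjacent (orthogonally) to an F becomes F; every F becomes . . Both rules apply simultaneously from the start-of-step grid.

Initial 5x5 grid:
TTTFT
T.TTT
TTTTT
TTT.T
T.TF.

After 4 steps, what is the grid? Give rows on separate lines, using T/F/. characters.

Step 1: 4 trees catch fire, 2 burn out
  TTF.F
  T.TFT
  TTTTT
  TTT.T
  T.F..
Step 2: 5 trees catch fire, 4 burn out
  TF...
  T.F.F
  TTTFT
  TTF.T
  T....
Step 3: 4 trees catch fire, 5 burn out
  F....
  T....
  TTF.F
  TF..T
  T....
Step 4: 4 trees catch fire, 4 burn out
  .....
  F....
  TF...
  F...F
  T....

.....
F....
TF...
F...F
T....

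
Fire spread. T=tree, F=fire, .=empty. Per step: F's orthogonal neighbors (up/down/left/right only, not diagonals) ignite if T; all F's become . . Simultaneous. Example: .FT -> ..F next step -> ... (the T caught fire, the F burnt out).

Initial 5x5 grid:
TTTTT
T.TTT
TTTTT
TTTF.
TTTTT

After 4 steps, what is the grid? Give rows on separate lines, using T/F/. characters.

Step 1: 3 trees catch fire, 1 burn out
  TTTTT
  T.TTT
  TTTFT
  TTF..
  TTTFT
Step 2: 6 trees catch fire, 3 burn out
  TTTTT
  T.TFT
  TTF.F
  TF...
  TTF.F
Step 3: 6 trees catch fire, 6 burn out
  TTTFT
  T.F.F
  TF...
  F....
  TF...
Step 4: 4 trees catch fire, 6 burn out
  TTF.F
  T....
  F....
  .....
  F....

TTF.F
T....
F....
.....
F....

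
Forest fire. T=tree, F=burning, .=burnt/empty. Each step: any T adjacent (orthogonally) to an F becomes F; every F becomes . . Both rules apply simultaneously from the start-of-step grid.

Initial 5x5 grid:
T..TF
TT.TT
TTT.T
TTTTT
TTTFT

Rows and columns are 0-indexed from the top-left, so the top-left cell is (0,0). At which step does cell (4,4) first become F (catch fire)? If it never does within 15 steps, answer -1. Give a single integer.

Step 1: cell (4,4)='F' (+5 fires, +2 burnt)
  -> target ignites at step 1
Step 2: cell (4,4)='.' (+5 fires, +5 burnt)
Step 3: cell (4,4)='.' (+3 fires, +5 burnt)
Step 4: cell (4,4)='.' (+2 fires, +3 burnt)
Step 5: cell (4,4)='.' (+2 fires, +2 burnt)
Step 6: cell (4,4)='.' (+1 fires, +2 burnt)
Step 7: cell (4,4)='.' (+1 fires, +1 burnt)
Step 8: cell (4,4)='.' (+0 fires, +1 burnt)
  fire out at step 8

1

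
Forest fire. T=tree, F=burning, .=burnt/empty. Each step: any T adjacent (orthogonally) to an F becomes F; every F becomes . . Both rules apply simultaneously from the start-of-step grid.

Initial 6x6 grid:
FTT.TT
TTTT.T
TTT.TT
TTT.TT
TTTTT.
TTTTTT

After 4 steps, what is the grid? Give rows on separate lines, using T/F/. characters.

Step 1: 2 trees catch fire, 1 burn out
  .FT.TT
  FTTT.T
  TTT.TT
  TTT.TT
  TTTTT.
  TTTTTT
Step 2: 3 trees catch fire, 2 burn out
  ..F.TT
  .FTT.T
  FTT.TT
  TTT.TT
  TTTTT.
  TTTTTT
Step 3: 3 trees catch fire, 3 burn out
  ....TT
  ..FT.T
  .FT.TT
  FTT.TT
  TTTTT.
  TTTTTT
Step 4: 4 trees catch fire, 3 burn out
  ....TT
  ...F.T
  ..F.TT
  .FT.TT
  FTTTT.
  TTTTTT

....TT
...F.T
..F.TT
.FT.TT
FTTTT.
TTTTTT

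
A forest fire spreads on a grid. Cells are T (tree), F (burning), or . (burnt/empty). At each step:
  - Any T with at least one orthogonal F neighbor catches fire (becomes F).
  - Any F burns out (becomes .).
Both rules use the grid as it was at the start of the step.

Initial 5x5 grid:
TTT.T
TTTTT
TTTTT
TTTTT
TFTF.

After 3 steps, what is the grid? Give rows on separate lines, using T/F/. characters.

Step 1: 4 trees catch fire, 2 burn out
  TTT.T
  TTTTT
  TTTTT
  TFTFT
  F.F..
Step 2: 5 trees catch fire, 4 burn out
  TTT.T
  TTTTT
  TFTFT
  F.F.F
  .....
Step 3: 5 trees catch fire, 5 burn out
  TTT.T
  TFTFT
  F.F.F
  .....
  .....

TTT.T
TFTFT
F.F.F
.....
.....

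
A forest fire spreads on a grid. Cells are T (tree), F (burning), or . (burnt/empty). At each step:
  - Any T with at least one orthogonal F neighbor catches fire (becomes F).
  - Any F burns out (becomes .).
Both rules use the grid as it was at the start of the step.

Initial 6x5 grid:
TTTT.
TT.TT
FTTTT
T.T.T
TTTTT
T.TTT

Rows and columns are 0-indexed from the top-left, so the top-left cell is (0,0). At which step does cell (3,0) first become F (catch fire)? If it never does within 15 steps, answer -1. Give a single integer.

Step 1: cell (3,0)='F' (+3 fires, +1 burnt)
  -> target ignites at step 1
Step 2: cell (3,0)='.' (+4 fires, +3 burnt)
Step 3: cell (3,0)='.' (+5 fires, +4 burnt)
Step 4: cell (3,0)='.' (+4 fires, +5 burnt)
Step 5: cell (3,0)='.' (+5 fires, +4 burnt)
Step 6: cell (3,0)='.' (+2 fires, +5 burnt)
Step 7: cell (3,0)='.' (+1 fires, +2 burnt)
Step 8: cell (3,0)='.' (+0 fires, +1 burnt)
  fire out at step 8

1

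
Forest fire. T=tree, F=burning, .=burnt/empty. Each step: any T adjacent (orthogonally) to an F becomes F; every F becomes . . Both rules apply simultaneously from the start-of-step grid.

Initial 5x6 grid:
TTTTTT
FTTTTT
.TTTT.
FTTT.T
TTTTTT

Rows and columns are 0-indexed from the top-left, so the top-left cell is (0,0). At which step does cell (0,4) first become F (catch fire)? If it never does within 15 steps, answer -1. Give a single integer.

Step 1: cell (0,4)='T' (+4 fires, +2 burnt)
Step 2: cell (0,4)='T' (+5 fires, +4 burnt)
Step 3: cell (0,4)='T' (+5 fires, +5 burnt)
Step 4: cell (0,4)='T' (+4 fires, +5 burnt)
Step 5: cell (0,4)='F' (+4 fires, +4 burnt)
  -> target ignites at step 5
Step 6: cell (0,4)='.' (+2 fires, +4 burnt)
Step 7: cell (0,4)='.' (+1 fires, +2 burnt)
Step 8: cell (0,4)='.' (+0 fires, +1 burnt)
  fire out at step 8

5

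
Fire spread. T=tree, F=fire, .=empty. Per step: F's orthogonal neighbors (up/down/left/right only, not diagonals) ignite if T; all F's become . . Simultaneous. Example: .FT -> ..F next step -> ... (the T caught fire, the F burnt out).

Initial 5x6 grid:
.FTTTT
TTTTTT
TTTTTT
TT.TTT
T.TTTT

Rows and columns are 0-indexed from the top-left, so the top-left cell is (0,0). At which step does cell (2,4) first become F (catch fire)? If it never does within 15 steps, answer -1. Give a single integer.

Step 1: cell (2,4)='T' (+2 fires, +1 burnt)
Step 2: cell (2,4)='T' (+4 fires, +2 burnt)
Step 3: cell (2,4)='T' (+5 fires, +4 burnt)
Step 4: cell (2,4)='T' (+4 fires, +5 burnt)
Step 5: cell (2,4)='F' (+4 fires, +4 burnt)
  -> target ignites at step 5
Step 6: cell (2,4)='.' (+3 fires, +4 burnt)
Step 7: cell (2,4)='.' (+3 fires, +3 burnt)
Step 8: cell (2,4)='.' (+1 fires, +3 burnt)
Step 9: cell (2,4)='.' (+0 fires, +1 burnt)
  fire out at step 9

5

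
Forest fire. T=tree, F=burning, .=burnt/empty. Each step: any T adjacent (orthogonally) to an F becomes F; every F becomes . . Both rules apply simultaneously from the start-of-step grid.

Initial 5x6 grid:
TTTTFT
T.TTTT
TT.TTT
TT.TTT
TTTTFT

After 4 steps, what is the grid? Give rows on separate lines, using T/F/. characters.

Step 1: 6 trees catch fire, 2 burn out
  TTTF.F
  T.TTFT
  TT.TTT
  TT.TFT
  TTTF.F
Step 2: 7 trees catch fire, 6 burn out
  TTF...
  T.TF.F
  TT.TFT
  TT.F.F
  TTF...
Step 3: 5 trees catch fire, 7 burn out
  TF....
  T.F...
  TT.F.F
  TT....
  TF....
Step 4: 3 trees catch fire, 5 burn out
  F.....
  T.....
  TT....
  TF....
  F.....

F.....
T.....
TT....
TF....
F.....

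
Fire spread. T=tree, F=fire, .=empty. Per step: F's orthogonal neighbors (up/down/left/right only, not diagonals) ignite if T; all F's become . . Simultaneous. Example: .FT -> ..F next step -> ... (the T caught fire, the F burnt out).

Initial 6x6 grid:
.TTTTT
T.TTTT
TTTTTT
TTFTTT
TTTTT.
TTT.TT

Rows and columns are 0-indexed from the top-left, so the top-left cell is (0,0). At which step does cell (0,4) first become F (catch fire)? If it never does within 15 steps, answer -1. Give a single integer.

Step 1: cell (0,4)='T' (+4 fires, +1 burnt)
Step 2: cell (0,4)='T' (+8 fires, +4 burnt)
Step 3: cell (0,4)='T' (+8 fires, +8 burnt)
Step 4: cell (0,4)='T' (+7 fires, +8 burnt)
Step 5: cell (0,4)='F' (+3 fires, +7 burnt)
  -> target ignites at step 5
Step 6: cell (0,4)='.' (+1 fires, +3 burnt)
Step 7: cell (0,4)='.' (+0 fires, +1 burnt)
  fire out at step 7

5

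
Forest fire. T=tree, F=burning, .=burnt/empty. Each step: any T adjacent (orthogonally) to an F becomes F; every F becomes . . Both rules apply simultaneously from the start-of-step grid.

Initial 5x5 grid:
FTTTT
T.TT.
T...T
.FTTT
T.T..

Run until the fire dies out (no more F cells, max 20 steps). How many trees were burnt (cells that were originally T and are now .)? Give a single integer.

Answer: 13

Derivation:
Step 1: +3 fires, +2 burnt (F count now 3)
Step 2: +4 fires, +3 burnt (F count now 4)
Step 3: +3 fires, +4 burnt (F count now 3)
Step 4: +3 fires, +3 burnt (F count now 3)
Step 5: +0 fires, +3 burnt (F count now 0)
Fire out after step 5
Initially T: 14, now '.': 24
Total burnt (originally-T cells now '.'): 13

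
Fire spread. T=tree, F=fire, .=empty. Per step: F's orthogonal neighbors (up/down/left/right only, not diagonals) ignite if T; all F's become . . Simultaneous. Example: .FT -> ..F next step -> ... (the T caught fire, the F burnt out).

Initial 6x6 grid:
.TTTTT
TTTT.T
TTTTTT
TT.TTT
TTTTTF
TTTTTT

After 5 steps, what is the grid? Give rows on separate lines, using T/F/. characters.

Step 1: 3 trees catch fire, 1 burn out
  .TTTTT
  TTTT.T
  TTTTTT
  TT.TTF
  TTTTF.
  TTTTTF
Step 2: 4 trees catch fire, 3 burn out
  .TTTTT
  TTTT.T
  TTTTTF
  TT.TF.
  TTTF..
  TTTTF.
Step 3: 5 trees catch fire, 4 burn out
  .TTTTT
  TTTT.F
  TTTTF.
  TT.F..
  TTF...
  TTTF..
Step 4: 4 trees catch fire, 5 burn out
  .TTTTF
  TTTT..
  TTTF..
  TT....
  TF....
  TTF...
Step 5: 6 trees catch fire, 4 burn out
  .TTTF.
  TTTF..
  TTF...
  TF....
  F.....
  TF....

.TTTF.
TTTF..
TTF...
TF....
F.....
TF....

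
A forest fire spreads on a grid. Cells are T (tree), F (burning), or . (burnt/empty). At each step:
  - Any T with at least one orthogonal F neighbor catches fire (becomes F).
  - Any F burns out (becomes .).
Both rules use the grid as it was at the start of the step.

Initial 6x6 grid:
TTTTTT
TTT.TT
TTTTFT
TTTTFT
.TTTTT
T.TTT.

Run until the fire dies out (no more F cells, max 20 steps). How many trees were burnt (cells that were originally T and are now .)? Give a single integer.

Step 1: +6 fires, +2 burnt (F count now 6)
Step 2: +7 fires, +6 burnt (F count now 7)
Step 3: +7 fires, +7 burnt (F count now 7)
Step 4: +6 fires, +7 burnt (F count now 6)
Step 5: +2 fires, +6 burnt (F count now 2)
Step 6: +1 fires, +2 burnt (F count now 1)
Step 7: +0 fires, +1 burnt (F count now 0)
Fire out after step 7
Initially T: 30, now '.': 35
Total burnt (originally-T cells now '.'): 29

Answer: 29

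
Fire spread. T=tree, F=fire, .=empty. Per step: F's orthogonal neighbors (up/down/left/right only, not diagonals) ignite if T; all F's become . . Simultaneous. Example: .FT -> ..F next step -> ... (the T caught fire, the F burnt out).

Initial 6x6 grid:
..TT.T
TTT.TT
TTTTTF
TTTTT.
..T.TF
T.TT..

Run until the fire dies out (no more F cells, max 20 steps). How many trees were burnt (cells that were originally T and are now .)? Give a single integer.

Step 1: +3 fires, +2 burnt (F count now 3)
Step 2: +4 fires, +3 burnt (F count now 4)
Step 3: +2 fires, +4 burnt (F count now 2)
Step 4: +3 fires, +2 burnt (F count now 3)
Step 5: +5 fires, +3 burnt (F count now 5)
Step 6: +4 fires, +5 burnt (F count now 4)
Step 7: +1 fires, +4 burnt (F count now 1)
Step 8: +0 fires, +1 burnt (F count now 0)
Fire out after step 8
Initially T: 23, now '.': 35
Total burnt (originally-T cells now '.'): 22

Answer: 22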